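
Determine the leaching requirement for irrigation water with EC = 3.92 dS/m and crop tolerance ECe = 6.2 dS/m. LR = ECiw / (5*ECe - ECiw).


LR = ECiw / (5*ECe - ECiw)
LR = 3.92 / (5*6.2 - 3.92)
LR = 3.92 / 27.0800

0.1448


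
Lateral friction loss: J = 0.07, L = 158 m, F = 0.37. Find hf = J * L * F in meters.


hf = J * L * F = 0.07 * 158 * 0.37 = 4.0922 m

4.0922 m


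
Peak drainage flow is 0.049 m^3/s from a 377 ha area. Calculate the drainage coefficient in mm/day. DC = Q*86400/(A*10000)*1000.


DC = Q * 86400 / (A * 10000) * 1000
DC = 0.049 * 86400 / (377 * 10000) * 1000
DC = 4233600.0000 / 3770000

1.1230 mm/day


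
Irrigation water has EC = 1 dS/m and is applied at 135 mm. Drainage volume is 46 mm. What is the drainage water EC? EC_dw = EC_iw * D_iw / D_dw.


EC_dw = EC_iw * D_iw / D_dw
EC_dw = 1 * 135 / 46
EC_dw = 135 / 46

2.9348 dS/m


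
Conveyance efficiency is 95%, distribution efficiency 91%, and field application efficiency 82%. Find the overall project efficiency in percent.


Ec = 0.95, Eb = 0.91, Ea = 0.82
E = 0.95 * 0.91 * 0.82 * 100 = 70.8890%

70.8890 %


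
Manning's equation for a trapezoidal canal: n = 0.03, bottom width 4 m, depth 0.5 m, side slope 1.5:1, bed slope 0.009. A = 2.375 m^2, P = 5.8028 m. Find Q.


R = A/P = 2.375/5.8028 = 0.409285
Q = (1/0.03) * 2.375 * 0.409285^(2/3) * 0.009^0.5

4.1401 m^3/s


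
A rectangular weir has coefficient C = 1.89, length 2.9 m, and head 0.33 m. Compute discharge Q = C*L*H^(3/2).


Q = C * L * H^(3/2) = 1.89 * 2.9 * 0.33^1.5 = 1.89 * 2.9 * 0.189571

1.0390 m^3/s


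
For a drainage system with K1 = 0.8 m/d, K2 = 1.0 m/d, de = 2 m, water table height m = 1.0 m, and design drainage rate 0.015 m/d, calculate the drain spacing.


S^2 = 8*K2*de*m/q + 4*K1*m^2/q
S^2 = 8*1.0*2*1.0/0.015 + 4*0.8*1.0^2/0.015
S = sqrt(1280.0000)

35.7771 m


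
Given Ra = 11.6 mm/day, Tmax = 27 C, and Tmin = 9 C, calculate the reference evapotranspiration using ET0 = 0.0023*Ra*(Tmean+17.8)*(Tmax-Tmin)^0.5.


Tmean = (Tmax + Tmin)/2 = (27 + 9)/2 = 18.0
ET0 = 0.0023 * 11.6 * (18.0 + 17.8) * sqrt(27 - 9)
ET0 = 0.0023 * 11.6 * 35.8 * 4.242641

4.0523 mm/day


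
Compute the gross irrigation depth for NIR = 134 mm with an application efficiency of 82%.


Ea = 82% = 0.82
GID = NIR / Ea = 134 / 0.82 = 163.4146 mm

163.4146 mm


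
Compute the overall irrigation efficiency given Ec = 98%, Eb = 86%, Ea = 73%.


Ec = 0.98, Eb = 0.86, Ea = 0.73
E = 0.98 * 0.86 * 0.73 * 100 = 61.5244%

61.5244 %


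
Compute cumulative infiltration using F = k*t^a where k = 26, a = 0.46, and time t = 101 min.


F = k * t^a = 26 * 101^0.46
F = 26 * 8.355796

217.2507 mm


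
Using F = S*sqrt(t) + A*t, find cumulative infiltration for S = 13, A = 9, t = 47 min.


F = S*sqrt(t) + A*t
F = 13*sqrt(47) + 9*47
F = 13*6.855655 + 423

512.1235 mm


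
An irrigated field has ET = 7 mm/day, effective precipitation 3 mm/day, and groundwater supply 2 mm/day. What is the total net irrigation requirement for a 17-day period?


Daily deficit = ET - Pe - GW = 7 - 3 - 2 = 2 mm/day
NIR = 2 * 17 = 34 mm

34.0000 mm


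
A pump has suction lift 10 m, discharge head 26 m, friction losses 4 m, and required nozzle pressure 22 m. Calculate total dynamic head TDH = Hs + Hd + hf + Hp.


TDH = Hs + Hd + hf + Hp = 10 + 26 + 4 + 22 = 62

62 m


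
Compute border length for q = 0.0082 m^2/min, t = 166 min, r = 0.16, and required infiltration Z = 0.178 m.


L = q*t/((1+r)*Z)
L = 0.0082*166/((1+0.16)*0.178)
L = 1.3612/0.20648

6.5924 m


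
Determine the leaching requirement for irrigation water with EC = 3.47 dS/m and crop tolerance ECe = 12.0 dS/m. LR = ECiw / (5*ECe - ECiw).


LR = ECiw / (5*ECe - ECiw)
LR = 3.47 / (5*12.0 - 3.47)
LR = 3.47 / 56.5300

0.0614


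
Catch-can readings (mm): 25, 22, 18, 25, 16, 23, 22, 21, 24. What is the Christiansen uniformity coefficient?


mean = 21.777778 mm
MAD = 2.296296 mm
CU = (1 - 2.296296/21.777778)*100

89.4558 %


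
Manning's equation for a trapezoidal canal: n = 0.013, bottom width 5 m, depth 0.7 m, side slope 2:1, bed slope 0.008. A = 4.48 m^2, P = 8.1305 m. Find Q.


R = A/P = 4.48/8.1305 = 0.551012
Q = (1/0.013) * 4.48 * 0.551012^(2/3) * 0.008^0.5

20.7167 m^3/s


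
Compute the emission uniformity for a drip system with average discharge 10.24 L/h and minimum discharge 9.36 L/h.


EU = (q_min/q_avg)*100 = (9.36/10.24)*100 = 91.4062%

91.4062 %


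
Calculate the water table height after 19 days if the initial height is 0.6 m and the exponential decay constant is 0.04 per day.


m = m0 * exp(-k*t)
m = 0.6 * exp(-0.04 * 19)
m = 0.6 * exp(-0.7600)

0.2806 m


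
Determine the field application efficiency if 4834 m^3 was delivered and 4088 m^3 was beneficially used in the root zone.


Ea = V_root / V_field * 100 = 4088 / 4834 * 100 = 84.5676%

84.5676 %


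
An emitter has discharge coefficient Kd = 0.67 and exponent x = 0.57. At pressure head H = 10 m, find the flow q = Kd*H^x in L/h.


q = Kd * H^x = 0.67 * 10^0.57 = 0.67 * 3.715352

2.4893 L/h


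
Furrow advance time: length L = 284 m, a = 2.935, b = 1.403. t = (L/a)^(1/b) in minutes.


t = (L/a)^(1/b)
t = (284/2.935)^(1/1.403)
t = 96.763203^(1/1.403)

26.0215 min


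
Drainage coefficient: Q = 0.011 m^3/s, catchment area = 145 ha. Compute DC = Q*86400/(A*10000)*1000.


DC = Q * 86400 / (A * 10000) * 1000
DC = 0.011 * 86400 / (145 * 10000) * 1000
DC = 950400.0000 / 1450000

0.6554 mm/day


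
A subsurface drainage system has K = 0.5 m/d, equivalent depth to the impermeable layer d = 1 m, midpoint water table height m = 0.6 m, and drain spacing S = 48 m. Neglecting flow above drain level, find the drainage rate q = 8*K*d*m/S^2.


q = 8*K*d*m/S^2
q = 8*0.5*1*0.6/48^2
q = 2.4000 / 2304

0.0010 m/d


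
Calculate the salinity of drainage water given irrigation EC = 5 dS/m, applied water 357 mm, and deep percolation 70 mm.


EC_dw = EC_iw * D_iw / D_dw
EC_dw = 5 * 357 / 70
EC_dw = 1785 / 70

25.5000 dS/m


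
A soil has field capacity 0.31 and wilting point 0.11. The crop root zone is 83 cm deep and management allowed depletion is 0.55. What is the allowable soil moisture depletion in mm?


SMD = (FC - PWP) * d * MAD * 10
SMD = (0.31 - 0.11) * 83 * 0.55 * 10
SMD = 0.2000 * 83 * 0.55 * 10

91.3000 mm


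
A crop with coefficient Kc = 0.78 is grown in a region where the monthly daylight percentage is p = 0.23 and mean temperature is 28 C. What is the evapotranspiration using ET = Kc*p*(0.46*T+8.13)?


ET = Kc * p * (0.46*T + 8.13)
ET = 0.78 * 0.23 * (0.46*28 + 8.13)
ET = 0.78 * 0.23 * 21.0100

3.7692 mm/day


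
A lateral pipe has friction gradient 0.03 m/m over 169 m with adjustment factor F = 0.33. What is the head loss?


hf = J * L * F = 0.03 * 169 * 0.33 = 1.6731 m

1.6731 m


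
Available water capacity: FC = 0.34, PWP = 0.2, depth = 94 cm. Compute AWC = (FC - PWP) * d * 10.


AWC = (FC - PWP) * d * 10
AWC = (0.34 - 0.2) * 94 * 10
AWC = 0.1400 * 94 * 10

131.6000 mm


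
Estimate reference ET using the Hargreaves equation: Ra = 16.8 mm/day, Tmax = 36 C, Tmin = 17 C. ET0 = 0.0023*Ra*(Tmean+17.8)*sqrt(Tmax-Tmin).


Tmean = (Tmax + Tmin)/2 = (36 + 17)/2 = 26.5
ET0 = 0.0023 * 16.8 * (26.5 + 17.8) * sqrt(36 - 17)
ET0 = 0.0023 * 16.8 * 44.3 * 4.358899

7.4614 mm/day


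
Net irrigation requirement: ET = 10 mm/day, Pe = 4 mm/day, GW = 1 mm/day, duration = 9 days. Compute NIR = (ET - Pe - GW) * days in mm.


Daily deficit = ET - Pe - GW = 10 - 4 - 1 = 5 mm/day
NIR = 5 * 9 = 45 mm

45.0000 mm


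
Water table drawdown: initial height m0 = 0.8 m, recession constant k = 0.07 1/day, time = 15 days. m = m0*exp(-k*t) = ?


m = m0 * exp(-k*t)
m = 0.8 * exp(-0.07 * 15)
m = 0.8 * exp(-1.0500)

0.2800 m


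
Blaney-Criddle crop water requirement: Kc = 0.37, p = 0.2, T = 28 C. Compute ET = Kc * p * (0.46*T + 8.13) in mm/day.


ET = Kc * p * (0.46*T + 8.13)
ET = 0.37 * 0.2 * (0.46*28 + 8.13)
ET = 0.37 * 0.2 * 21.0100

1.5547 mm/day


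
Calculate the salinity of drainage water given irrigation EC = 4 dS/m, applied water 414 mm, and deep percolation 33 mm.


EC_dw = EC_iw * D_iw / D_dw
EC_dw = 4 * 414 / 33
EC_dw = 1656 / 33

50.1818 dS/m


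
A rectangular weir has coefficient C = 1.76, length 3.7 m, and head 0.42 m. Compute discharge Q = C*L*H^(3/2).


Q = C * L * H^(3/2) = 1.76 * 3.7 * 0.42^1.5 = 1.76 * 3.7 * 0.272191

1.7725 m^3/s


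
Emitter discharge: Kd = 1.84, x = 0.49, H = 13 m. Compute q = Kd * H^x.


q = Kd * H^x = 1.84 * 13^0.49 = 1.84 * 3.514247

6.4662 L/h


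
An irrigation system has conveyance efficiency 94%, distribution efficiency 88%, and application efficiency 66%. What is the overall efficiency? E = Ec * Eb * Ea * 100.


Ec = 0.94, Eb = 0.88, Ea = 0.66
E = 0.94 * 0.88 * 0.66 * 100 = 54.5952%

54.5952 %


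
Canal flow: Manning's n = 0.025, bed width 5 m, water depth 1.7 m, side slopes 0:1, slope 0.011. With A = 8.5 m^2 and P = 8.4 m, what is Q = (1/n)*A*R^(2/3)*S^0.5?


R = A/P = 8.5/8.4 = 1.011905
Q = (1/0.025) * 8.5 * 1.011905^(2/3) * 0.011^0.5

35.9420 m^3/s


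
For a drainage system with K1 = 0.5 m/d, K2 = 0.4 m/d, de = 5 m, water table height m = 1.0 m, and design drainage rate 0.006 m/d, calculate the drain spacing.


S^2 = 8*K2*de*m/q + 4*K1*m^2/q
S^2 = 8*0.4*5*1.0/0.006 + 4*0.5*1.0^2/0.006
S = sqrt(3000.0000)

54.7723 m


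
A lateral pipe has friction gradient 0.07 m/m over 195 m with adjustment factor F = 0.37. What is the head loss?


hf = J * L * F = 0.07 * 195 * 0.37 = 5.0505 m

5.0505 m


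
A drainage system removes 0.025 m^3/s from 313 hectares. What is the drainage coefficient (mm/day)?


DC = Q * 86400 / (A * 10000) * 1000
DC = 0.025 * 86400 / (313 * 10000) * 1000
DC = 2160000.0000 / 3130000

0.6901 mm/day


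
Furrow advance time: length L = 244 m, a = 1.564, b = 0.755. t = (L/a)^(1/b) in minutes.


t = (L/a)^(1/b)
t = (244/1.564)^(1/0.755)
t = 156.010230^(1/0.755)

803.2274 min


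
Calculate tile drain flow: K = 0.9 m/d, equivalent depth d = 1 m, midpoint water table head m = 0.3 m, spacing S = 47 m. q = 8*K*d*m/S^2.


q = 8*K*d*m/S^2
q = 8*0.9*1*0.3/47^2
q = 2.1600 / 2209

9.7782e-04 m/d


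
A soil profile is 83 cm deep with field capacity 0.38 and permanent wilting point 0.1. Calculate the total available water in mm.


AWC = (FC - PWP) * d * 10
AWC = (0.38 - 0.1) * 83 * 10
AWC = 0.2800 * 83 * 10

232.4000 mm


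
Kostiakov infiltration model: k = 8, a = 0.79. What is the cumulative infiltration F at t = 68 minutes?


F = k * t^a = 8 * 68^0.79
F = 8 * 28.033805

224.2704 mm


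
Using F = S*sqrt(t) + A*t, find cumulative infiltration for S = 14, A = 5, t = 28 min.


F = S*sqrt(t) + A*t
F = 14*sqrt(28) + 5*28
F = 14*5.291503 + 140

214.0810 mm


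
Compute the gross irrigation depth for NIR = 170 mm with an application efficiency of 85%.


Ea = 85% = 0.85
GID = NIR / Ea = 170 / 0.85 = 200.0000 mm

200.0000 mm


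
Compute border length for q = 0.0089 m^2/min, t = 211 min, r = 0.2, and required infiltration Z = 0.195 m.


L = q*t/((1+r)*Z)
L = 0.0089*211/((1+0.2)*0.195)
L = 1.8779/0.234

8.0252 m


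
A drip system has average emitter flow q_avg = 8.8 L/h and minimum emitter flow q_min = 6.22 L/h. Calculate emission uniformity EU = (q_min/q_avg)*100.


EU = (q_min/q_avg)*100 = (6.22/8.8)*100 = 70.6818%

70.6818 %


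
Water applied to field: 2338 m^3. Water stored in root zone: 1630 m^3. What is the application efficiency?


Ea = V_root / V_field * 100 = 1630 / 2338 * 100 = 69.7177%

69.7177 %


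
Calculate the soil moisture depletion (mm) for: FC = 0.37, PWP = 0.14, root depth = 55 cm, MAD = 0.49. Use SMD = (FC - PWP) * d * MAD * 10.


SMD = (FC - PWP) * d * MAD * 10
SMD = (0.37 - 0.14) * 55 * 0.49 * 10
SMD = 0.2300 * 55 * 0.49 * 10

61.9850 mm


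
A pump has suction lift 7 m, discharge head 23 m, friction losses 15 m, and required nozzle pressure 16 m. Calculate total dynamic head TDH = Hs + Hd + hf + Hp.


TDH = Hs + Hd + hf + Hp = 7 + 23 + 15 + 16 = 61

61 m


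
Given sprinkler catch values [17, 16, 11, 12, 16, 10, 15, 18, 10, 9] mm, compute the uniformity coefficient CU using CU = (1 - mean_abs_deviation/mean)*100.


mean = 13.400000 mm
MAD = 3.000000 mm
CU = (1 - 3.000000/13.400000)*100

77.6119 %


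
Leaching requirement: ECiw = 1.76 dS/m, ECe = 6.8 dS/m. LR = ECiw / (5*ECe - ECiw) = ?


LR = ECiw / (5*ECe - ECiw)
LR = 1.76 / (5*6.8 - 1.76)
LR = 1.76 / 32.2400

0.0546


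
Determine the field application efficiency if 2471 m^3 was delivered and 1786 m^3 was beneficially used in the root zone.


Ea = V_root / V_field * 100 = 1786 / 2471 * 100 = 72.2784%

72.2784 %


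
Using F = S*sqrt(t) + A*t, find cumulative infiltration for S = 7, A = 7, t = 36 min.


F = S*sqrt(t) + A*t
F = 7*sqrt(36) + 7*36
F = 7*6.000000 + 252

294.0000 mm


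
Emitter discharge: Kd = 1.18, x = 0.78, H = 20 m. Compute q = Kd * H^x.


q = Kd * H^x = 1.18 * 20^0.78 = 1.18 * 10.346737

12.2091 L/h


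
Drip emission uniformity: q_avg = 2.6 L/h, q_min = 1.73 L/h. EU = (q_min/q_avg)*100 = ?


EU = (q_min/q_avg)*100 = (1.73/2.6)*100 = 66.5385%

66.5385 %


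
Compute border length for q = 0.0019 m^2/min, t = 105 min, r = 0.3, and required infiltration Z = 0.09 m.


L = q*t/((1+r)*Z)
L = 0.0019*105/((1+0.3)*0.09)
L = 0.1995/0.117

1.7051 m


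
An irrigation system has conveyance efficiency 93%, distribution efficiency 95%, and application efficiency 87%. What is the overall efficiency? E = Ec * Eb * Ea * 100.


Ec = 0.93, Eb = 0.95, Ea = 0.87
E = 0.93 * 0.95 * 0.87 * 100 = 76.8645%

76.8645 %


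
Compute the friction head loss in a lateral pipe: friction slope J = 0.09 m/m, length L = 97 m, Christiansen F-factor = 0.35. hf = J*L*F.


hf = J * L * F = 0.09 * 97 * 0.35 = 3.0555 m

3.0555 m


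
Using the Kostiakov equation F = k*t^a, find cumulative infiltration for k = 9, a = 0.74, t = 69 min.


F = k * t^a = 9 * 69^0.74
F = 9 * 22.948184

206.5337 mm


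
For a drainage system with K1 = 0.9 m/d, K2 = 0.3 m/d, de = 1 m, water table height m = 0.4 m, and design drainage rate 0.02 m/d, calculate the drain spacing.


S^2 = 8*K2*de*m/q + 4*K1*m^2/q
S^2 = 8*0.3*1*0.4/0.02 + 4*0.9*0.4^2/0.02
S = sqrt(76.8000)

8.7636 m


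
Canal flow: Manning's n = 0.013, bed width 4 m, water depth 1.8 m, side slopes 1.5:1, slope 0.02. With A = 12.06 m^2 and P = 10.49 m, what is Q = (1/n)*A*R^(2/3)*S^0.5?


R = A/P = 12.06/10.49 = 1.149666
Q = (1/0.013) * 12.06 * 1.149666^(2/3) * 0.02^0.5

143.9793 m^3/s


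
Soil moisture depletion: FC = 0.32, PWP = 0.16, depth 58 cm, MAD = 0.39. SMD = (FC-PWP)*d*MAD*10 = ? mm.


SMD = (FC - PWP) * d * MAD * 10
SMD = (0.32 - 0.16) * 58 * 0.39 * 10
SMD = 0.1600 * 58 * 0.39 * 10

36.1920 mm


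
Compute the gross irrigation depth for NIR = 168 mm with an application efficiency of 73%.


Ea = 73% = 0.73
GID = NIR / Ea = 168 / 0.73 = 230.1370 mm

230.1370 mm


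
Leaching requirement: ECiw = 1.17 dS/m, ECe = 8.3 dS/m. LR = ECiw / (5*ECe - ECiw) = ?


LR = ECiw / (5*ECe - ECiw)
LR = 1.17 / (5*8.3 - 1.17)
LR = 1.17 / 40.3300

0.0290


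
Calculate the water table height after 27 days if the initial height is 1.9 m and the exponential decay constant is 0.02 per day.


m = m0 * exp(-k*t)
m = 1.9 * exp(-0.02 * 27)
m = 1.9 * exp(-0.5400)

1.1072 m


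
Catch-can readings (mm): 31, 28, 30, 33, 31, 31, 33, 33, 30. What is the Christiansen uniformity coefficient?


mean = 31.111111 mm
MAD = 1.259259 mm
CU = (1 - 1.259259/31.111111)*100

95.9524 %


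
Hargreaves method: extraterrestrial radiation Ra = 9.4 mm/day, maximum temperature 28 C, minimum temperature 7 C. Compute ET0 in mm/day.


Tmean = (Tmax + Tmin)/2 = (28 + 7)/2 = 17.5
ET0 = 0.0023 * 9.4 * (17.5 + 17.8) * sqrt(28 - 7)
ET0 = 0.0023 * 9.4 * 35.3 * 4.582576

3.4974 mm/day


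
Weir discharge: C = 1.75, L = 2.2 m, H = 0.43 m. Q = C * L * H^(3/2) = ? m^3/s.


Q = C * L * H^(3/2) = 1.75 * 2.2 * 0.43^1.5 = 1.75 * 2.2 * 0.281970

1.0856 m^3/s


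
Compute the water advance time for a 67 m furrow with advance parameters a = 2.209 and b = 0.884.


t = (L/a)^(1/b)
t = (67/2.209)^(1/0.884)
t = 30.330466^(1/0.884)

47.4607 min


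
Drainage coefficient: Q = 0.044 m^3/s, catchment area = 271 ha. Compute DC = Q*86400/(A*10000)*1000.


DC = Q * 86400 / (A * 10000) * 1000
DC = 0.044 * 86400 / (271 * 10000) * 1000
DC = 3801600.0000 / 2710000

1.4028 mm/day


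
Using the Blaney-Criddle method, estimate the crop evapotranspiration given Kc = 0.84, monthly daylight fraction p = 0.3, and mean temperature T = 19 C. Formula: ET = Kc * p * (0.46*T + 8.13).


ET = Kc * p * (0.46*T + 8.13)
ET = 0.84 * 0.3 * (0.46*19 + 8.13)
ET = 0.84 * 0.3 * 16.8700

4.2512 mm/day


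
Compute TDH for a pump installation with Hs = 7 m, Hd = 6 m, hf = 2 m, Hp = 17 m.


TDH = Hs + Hd + hf + Hp = 7 + 6 + 2 + 17 = 32

32 m


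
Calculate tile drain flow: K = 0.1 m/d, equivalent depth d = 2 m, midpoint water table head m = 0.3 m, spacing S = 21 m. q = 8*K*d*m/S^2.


q = 8*K*d*m/S^2
q = 8*0.1*2*0.3/21^2
q = 0.4800 / 441

0.0011 m/d


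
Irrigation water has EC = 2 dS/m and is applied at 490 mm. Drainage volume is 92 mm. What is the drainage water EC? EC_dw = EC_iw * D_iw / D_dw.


EC_dw = EC_iw * D_iw / D_dw
EC_dw = 2 * 490 / 92
EC_dw = 980 / 92

10.6522 dS/m


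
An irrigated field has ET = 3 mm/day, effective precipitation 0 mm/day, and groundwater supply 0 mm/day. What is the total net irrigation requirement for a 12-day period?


Daily deficit = ET - Pe - GW = 3 - 0 - 0 = 3 mm/day
NIR = 3 * 12 = 36 mm

36.0000 mm


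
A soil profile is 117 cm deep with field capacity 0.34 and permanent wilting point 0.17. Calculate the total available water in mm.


AWC = (FC - PWP) * d * 10
AWC = (0.34 - 0.17) * 117 * 10
AWC = 0.1700 * 117 * 10

198.9000 mm


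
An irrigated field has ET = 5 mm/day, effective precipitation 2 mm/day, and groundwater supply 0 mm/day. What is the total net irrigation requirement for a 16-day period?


Daily deficit = ET - Pe - GW = 5 - 2 - 0 = 3 mm/day
NIR = 3 * 16 = 48 mm

48.0000 mm


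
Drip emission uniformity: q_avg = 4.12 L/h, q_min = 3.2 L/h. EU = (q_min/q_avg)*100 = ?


EU = (q_min/q_avg)*100 = (3.2/4.12)*100 = 77.6699%

77.6699 %


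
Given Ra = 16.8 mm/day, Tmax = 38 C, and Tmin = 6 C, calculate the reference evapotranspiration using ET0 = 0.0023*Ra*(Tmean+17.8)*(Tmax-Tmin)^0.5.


Tmean = (Tmax + Tmin)/2 = (38 + 6)/2 = 22.0
ET0 = 0.0023 * 16.8 * (22.0 + 17.8) * sqrt(38 - 6)
ET0 = 0.0023 * 16.8 * 39.8 * 5.656854

8.6995 mm/day


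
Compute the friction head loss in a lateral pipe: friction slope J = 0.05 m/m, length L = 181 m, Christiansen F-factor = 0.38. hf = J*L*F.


hf = J * L * F = 0.05 * 181 * 0.38 = 3.4390 m

3.4390 m


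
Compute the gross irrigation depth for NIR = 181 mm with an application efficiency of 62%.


Ea = 62% = 0.62
GID = NIR / Ea = 181 / 0.62 = 291.9355 mm

291.9355 mm


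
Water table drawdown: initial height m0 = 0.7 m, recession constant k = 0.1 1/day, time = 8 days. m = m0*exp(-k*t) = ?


m = m0 * exp(-k*t)
m = 0.7 * exp(-0.1 * 8)
m = 0.7 * exp(-0.8000)

0.3145 m


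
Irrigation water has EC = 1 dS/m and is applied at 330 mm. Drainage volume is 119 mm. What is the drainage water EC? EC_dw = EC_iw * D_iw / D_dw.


EC_dw = EC_iw * D_iw / D_dw
EC_dw = 1 * 330 / 119
EC_dw = 330 / 119

2.7731 dS/m


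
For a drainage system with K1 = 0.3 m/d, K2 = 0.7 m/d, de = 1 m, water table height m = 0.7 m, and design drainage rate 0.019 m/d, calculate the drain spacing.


S^2 = 8*K2*de*m/q + 4*K1*m^2/q
S^2 = 8*0.7*1*0.7/0.019 + 4*0.3*0.7^2/0.019
S = sqrt(237.2632)

15.4034 m


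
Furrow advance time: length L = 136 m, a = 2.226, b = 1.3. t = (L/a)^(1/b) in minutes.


t = (L/a)^(1/b)
t = (136/2.226)^(1/1.3)
t = 61.096137^(1/1.3)

23.6514 min


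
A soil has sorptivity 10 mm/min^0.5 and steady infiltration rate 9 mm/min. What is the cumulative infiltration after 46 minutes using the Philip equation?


F = S*sqrt(t) + A*t
F = 10*sqrt(46) + 9*46
F = 10*6.782330 + 414

481.8233 mm


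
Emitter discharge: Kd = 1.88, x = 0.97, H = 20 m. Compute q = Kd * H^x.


q = Kd * H^x = 1.88 * 20^0.97 = 1.88 * 18.280964

34.3682 L/h


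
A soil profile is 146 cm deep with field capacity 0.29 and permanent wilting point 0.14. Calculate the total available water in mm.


AWC = (FC - PWP) * d * 10
AWC = (0.29 - 0.14) * 146 * 10
AWC = 0.1500 * 146 * 10

219.0000 mm


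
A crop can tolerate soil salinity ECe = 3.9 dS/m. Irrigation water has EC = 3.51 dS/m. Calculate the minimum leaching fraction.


LR = ECiw / (5*ECe - ECiw)
LR = 3.51 / (5*3.9 - 3.51)
LR = 3.51 / 15.9900

0.2195


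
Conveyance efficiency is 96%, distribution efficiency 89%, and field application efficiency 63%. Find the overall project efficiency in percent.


Ec = 0.96, Eb = 0.89, Ea = 0.63
E = 0.96 * 0.89 * 0.63 * 100 = 53.8272%

53.8272 %


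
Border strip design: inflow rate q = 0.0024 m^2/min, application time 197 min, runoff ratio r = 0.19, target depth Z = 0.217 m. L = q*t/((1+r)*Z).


L = q*t/((1+r)*Z)
L = 0.0024*197/((1+0.19)*0.217)
L = 0.4728/0.25823

1.8309 m


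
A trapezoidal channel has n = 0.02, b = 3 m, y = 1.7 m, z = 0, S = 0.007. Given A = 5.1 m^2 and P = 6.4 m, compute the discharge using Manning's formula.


R = A/P = 5.1/6.4 = 0.796875
Q = (1/0.02) * 5.1 * 0.796875^(2/3) * 0.007^0.5

18.3379 m^3/s


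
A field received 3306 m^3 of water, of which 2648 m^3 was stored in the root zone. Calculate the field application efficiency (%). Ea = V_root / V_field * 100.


Ea = V_root / V_field * 100 = 2648 / 3306 * 100 = 80.0968%

80.0968 %


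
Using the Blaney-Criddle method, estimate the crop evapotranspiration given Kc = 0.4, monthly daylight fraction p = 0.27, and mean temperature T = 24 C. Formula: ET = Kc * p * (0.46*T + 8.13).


ET = Kc * p * (0.46*T + 8.13)
ET = 0.4 * 0.27 * (0.46*24 + 8.13)
ET = 0.4 * 0.27 * 19.1700

2.0704 mm/day


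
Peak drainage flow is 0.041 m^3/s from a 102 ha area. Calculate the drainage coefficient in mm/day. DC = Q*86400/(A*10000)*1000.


DC = Q * 86400 / (A * 10000) * 1000
DC = 0.041 * 86400 / (102 * 10000) * 1000
DC = 3542400.0000 / 1020000

3.4729 mm/day


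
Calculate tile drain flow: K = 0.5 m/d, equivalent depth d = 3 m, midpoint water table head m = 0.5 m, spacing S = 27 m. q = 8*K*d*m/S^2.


q = 8*K*d*m/S^2
q = 8*0.5*3*0.5/27^2
q = 6.0000 / 729

0.0082 m/d


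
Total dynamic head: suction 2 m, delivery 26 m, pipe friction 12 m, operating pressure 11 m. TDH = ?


TDH = Hs + Hd + hf + Hp = 2 + 26 + 12 + 11 = 51

51 m


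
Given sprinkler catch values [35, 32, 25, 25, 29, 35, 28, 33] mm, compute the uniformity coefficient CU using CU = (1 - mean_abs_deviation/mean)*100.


mean = 30.250000 mm
MAD = 3.500000 mm
CU = (1 - 3.500000/30.250000)*100

88.4298 %


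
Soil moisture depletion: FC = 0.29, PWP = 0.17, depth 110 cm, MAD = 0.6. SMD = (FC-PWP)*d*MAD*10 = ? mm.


SMD = (FC - PWP) * d * MAD * 10
SMD = (0.29 - 0.17) * 110 * 0.6 * 10
SMD = 0.1200 * 110 * 0.6 * 10

79.2000 mm


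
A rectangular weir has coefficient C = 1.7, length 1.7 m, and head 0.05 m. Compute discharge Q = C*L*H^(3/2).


Q = C * L * H^(3/2) = 1.7 * 1.7 * 0.05^1.5 = 1.7 * 1.7 * 0.011180

0.0323 m^3/s


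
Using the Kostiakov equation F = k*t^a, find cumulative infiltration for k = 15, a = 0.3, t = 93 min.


F = k * t^a = 15 * 93^0.3
F = 15 * 3.895336

58.4300 mm


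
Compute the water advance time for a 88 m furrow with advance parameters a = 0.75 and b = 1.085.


t = (L/a)^(1/b)
t = (88/0.75)^(1/1.085)
t = 117.333333^(1/1.085)

80.7794 min


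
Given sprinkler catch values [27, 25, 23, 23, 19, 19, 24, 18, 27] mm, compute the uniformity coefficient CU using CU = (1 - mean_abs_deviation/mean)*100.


mean = 22.777778 mm
MAD = 2.740741 mm
CU = (1 - 2.740741/22.777778)*100

87.9675 %


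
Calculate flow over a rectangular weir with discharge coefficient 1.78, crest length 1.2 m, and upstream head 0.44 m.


Q = C * L * H^(3/2) = 1.78 * 1.2 * 0.44^1.5 = 1.78 * 1.2 * 0.291863

0.6234 m^3/s


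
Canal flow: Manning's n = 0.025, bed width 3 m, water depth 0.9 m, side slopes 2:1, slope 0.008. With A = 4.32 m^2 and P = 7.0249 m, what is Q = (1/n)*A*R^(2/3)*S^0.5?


R = A/P = 4.32/7.0249 = 0.614955
Q = (1/0.025) * 4.32 * 0.614955^(2/3) * 0.008^0.5

11.1768 m^3/s


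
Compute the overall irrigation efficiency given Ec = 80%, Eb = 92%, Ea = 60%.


Ec = 0.8, Eb = 0.92, Ea = 0.6
E = 0.8 * 0.92 * 0.6 * 100 = 44.1600%

44.1600 %


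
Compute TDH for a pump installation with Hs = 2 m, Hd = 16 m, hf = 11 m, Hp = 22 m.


TDH = Hs + Hd + hf + Hp = 2 + 16 + 11 + 22 = 51

51 m


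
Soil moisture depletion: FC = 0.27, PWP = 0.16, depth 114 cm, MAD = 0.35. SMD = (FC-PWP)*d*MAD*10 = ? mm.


SMD = (FC - PWP) * d * MAD * 10
SMD = (0.27 - 0.16) * 114 * 0.35 * 10
SMD = 0.1100 * 114 * 0.35 * 10

43.8900 mm


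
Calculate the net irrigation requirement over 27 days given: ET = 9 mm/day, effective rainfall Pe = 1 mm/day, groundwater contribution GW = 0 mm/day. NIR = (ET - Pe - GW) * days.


Daily deficit = ET - Pe - GW = 9 - 1 - 0 = 8 mm/day
NIR = 8 * 27 = 216 mm

216.0000 mm


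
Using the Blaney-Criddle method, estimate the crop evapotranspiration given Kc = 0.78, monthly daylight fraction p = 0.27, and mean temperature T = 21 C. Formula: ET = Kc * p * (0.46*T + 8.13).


ET = Kc * p * (0.46*T + 8.13)
ET = 0.78 * 0.27 * (0.46*21 + 8.13)
ET = 0.78 * 0.27 * 17.7900

3.7466 mm/day


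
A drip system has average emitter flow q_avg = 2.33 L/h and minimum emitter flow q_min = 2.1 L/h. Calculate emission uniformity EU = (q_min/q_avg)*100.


EU = (q_min/q_avg)*100 = (2.1/2.33)*100 = 90.1288%

90.1288 %


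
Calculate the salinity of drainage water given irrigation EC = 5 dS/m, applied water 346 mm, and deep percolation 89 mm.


EC_dw = EC_iw * D_iw / D_dw
EC_dw = 5 * 346 / 89
EC_dw = 1730 / 89

19.4382 dS/m


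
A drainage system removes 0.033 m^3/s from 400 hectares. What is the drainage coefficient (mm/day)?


DC = Q * 86400 / (A * 10000) * 1000
DC = 0.033 * 86400 / (400 * 10000) * 1000
DC = 2851200.0000 / 4000000

0.7128 mm/day


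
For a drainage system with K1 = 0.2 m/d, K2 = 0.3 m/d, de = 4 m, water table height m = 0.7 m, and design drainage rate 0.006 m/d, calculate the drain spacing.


S^2 = 8*K2*de*m/q + 4*K1*m^2/q
S^2 = 8*0.3*4*0.7/0.006 + 4*0.2*0.7^2/0.006
S = sqrt(1185.3333)

34.4287 m


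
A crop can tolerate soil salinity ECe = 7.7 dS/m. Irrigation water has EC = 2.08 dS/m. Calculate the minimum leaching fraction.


LR = ECiw / (5*ECe - ECiw)
LR = 2.08 / (5*7.7 - 2.08)
LR = 2.08 / 36.4200

0.0571


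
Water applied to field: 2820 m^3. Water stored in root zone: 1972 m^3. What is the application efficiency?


Ea = V_root / V_field * 100 = 1972 / 2820 * 100 = 69.9291%

69.9291 %


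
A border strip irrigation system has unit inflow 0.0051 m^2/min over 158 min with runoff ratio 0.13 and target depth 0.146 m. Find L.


L = q*t/((1+r)*Z)
L = 0.0051*158/((1+0.13)*0.146)
L = 0.8058/0.16498

4.8842 m


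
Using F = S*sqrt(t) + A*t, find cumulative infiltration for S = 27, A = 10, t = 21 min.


F = S*sqrt(t) + A*t
F = 27*sqrt(21) + 10*21
F = 27*4.582576 + 210

333.7296 mm


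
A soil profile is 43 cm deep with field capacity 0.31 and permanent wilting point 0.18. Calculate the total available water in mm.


AWC = (FC - PWP) * d * 10
AWC = (0.31 - 0.18) * 43 * 10
AWC = 0.1300 * 43 * 10

55.9000 mm


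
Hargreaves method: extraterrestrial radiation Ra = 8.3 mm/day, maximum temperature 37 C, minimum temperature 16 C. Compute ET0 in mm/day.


Tmean = (Tmax + Tmin)/2 = (37 + 16)/2 = 26.5
ET0 = 0.0023 * 8.3 * (26.5 + 17.8) * sqrt(37 - 16)
ET0 = 0.0023 * 8.3 * 44.3 * 4.582576

3.8754 mm/day


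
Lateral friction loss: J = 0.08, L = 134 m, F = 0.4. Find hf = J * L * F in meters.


hf = J * L * F = 0.08 * 134 * 0.4 = 4.2880 m

4.2880 m


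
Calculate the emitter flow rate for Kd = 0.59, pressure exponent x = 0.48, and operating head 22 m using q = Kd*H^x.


q = Kd * H^x = 0.59 * 22^0.48 = 0.59 * 4.409231

2.6014 L/h


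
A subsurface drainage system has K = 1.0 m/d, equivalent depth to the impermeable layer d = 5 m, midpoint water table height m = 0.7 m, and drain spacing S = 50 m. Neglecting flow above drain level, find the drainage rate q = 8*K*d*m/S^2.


q = 8*K*d*m/S^2
q = 8*1.0*5*0.7/50^2
q = 28.0000 / 2500

0.0112 m/d


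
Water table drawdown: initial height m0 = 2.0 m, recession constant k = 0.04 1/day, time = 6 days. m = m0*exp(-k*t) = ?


m = m0 * exp(-k*t)
m = 2.0 * exp(-0.04 * 6)
m = 2.0 * exp(-0.2400)

1.5733 m


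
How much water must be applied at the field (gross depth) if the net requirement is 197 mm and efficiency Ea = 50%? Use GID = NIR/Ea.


Ea = 50% = 0.5
GID = NIR / Ea = 197 / 0.5 = 394.0000 mm

394.0000 mm


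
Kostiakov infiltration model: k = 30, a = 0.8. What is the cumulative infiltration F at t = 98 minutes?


F = k * t^a = 30 * 98^0.8
F = 30 * 39.172461

1175.1738 mm


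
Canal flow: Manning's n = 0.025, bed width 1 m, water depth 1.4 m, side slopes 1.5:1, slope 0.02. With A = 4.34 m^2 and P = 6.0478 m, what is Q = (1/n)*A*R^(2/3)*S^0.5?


R = A/P = 4.34/6.0478 = 0.717616
Q = (1/0.025) * 4.34 * 0.717616^(2/3) * 0.02^0.5

19.6785 m^3/s


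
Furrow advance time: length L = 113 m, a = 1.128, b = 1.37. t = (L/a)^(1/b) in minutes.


t = (L/a)^(1/b)
t = (113/1.128)^(1/1.37)
t = 100.177305^(1/1.37)

28.8679 min


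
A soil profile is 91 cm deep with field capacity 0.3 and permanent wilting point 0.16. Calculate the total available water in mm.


AWC = (FC - PWP) * d * 10
AWC = (0.3 - 0.16) * 91 * 10
AWC = 0.1400 * 91 * 10

127.4000 mm


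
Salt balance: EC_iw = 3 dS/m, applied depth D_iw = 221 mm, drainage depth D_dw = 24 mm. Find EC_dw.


EC_dw = EC_iw * D_iw / D_dw
EC_dw = 3 * 221 / 24
EC_dw = 663 / 24

27.6250 dS/m


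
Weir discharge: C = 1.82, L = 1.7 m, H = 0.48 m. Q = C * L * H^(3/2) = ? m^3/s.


Q = C * L * H^(3/2) = 1.82 * 1.7 * 0.48^1.5 = 1.82 * 1.7 * 0.332554

1.0289 m^3/s


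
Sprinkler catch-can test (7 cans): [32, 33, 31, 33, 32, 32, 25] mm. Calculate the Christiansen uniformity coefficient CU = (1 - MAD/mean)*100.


mean = 31.142857 mm
MAD = 1.795918 mm
CU = (1 - 1.795918/31.142857)*100

94.2333 %


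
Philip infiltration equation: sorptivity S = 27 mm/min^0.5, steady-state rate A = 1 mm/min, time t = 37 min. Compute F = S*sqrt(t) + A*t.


F = S*sqrt(t) + A*t
F = 27*sqrt(37) + 1*37
F = 27*6.082763 + 37

201.2346 mm


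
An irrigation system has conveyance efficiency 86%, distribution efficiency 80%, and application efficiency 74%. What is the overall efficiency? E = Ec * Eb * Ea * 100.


Ec = 0.86, Eb = 0.8, Ea = 0.74
E = 0.86 * 0.8 * 0.74 * 100 = 50.9120%

50.9120 %


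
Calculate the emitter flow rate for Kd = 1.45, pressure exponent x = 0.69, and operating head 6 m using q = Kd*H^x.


q = Kd * H^x = 1.45 * 6^0.69 = 1.45 * 3.442900

4.9922 L/h


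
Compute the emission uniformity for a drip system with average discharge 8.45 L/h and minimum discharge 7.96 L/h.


EU = (q_min/q_avg)*100 = (7.96/8.45)*100 = 94.2012%

94.2012 %


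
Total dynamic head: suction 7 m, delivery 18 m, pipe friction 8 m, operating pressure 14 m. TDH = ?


TDH = Hs + Hd + hf + Hp = 7 + 18 + 8 + 14 = 47

47 m


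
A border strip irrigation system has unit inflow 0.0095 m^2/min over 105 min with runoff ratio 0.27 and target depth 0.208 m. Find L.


L = q*t/((1+r)*Z)
L = 0.0095*105/((1+0.27)*0.208)
L = 0.9975/0.26416

3.7761 m


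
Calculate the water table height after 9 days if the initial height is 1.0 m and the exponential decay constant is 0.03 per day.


m = m0 * exp(-k*t)
m = 1.0 * exp(-0.03 * 9)
m = 1.0 * exp(-0.2700)

0.7634 m


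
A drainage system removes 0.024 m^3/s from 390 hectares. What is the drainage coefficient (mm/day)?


DC = Q * 86400 / (A * 10000) * 1000
DC = 0.024 * 86400 / (390 * 10000) * 1000
DC = 2073600.0000 / 3900000

0.5317 mm/day


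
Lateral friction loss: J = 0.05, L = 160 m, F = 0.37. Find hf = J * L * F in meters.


hf = J * L * F = 0.05 * 160 * 0.37 = 2.9600 m

2.9600 m


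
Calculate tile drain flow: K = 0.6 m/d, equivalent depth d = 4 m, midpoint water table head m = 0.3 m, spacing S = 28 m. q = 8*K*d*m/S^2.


q = 8*K*d*m/S^2
q = 8*0.6*4*0.3/28^2
q = 5.7600 / 784

0.0073 m/d


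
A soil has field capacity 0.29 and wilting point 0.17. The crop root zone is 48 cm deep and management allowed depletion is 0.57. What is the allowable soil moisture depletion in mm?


SMD = (FC - PWP) * d * MAD * 10
SMD = (0.29 - 0.17) * 48 * 0.57 * 10
SMD = 0.1200 * 48 * 0.57 * 10

32.8320 mm


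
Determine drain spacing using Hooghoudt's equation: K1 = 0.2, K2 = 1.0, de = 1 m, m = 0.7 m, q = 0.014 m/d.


S^2 = 8*K2*de*m/q + 4*K1*m^2/q
S^2 = 8*1.0*1*0.7/0.014 + 4*0.2*0.7^2/0.014
S = sqrt(428.0000)

20.6882 m


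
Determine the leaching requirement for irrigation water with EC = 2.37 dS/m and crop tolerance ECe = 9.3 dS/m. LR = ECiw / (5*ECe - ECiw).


LR = ECiw / (5*ECe - ECiw)
LR = 2.37 / (5*9.3 - 2.37)
LR = 2.37 / 44.1300

0.0537


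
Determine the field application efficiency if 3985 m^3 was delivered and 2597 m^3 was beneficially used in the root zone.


Ea = V_root / V_field * 100 = 2597 / 3985 * 100 = 65.1694%

65.1694 %


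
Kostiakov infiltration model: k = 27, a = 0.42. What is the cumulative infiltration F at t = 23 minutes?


F = k * t^a = 27 * 23^0.42
F = 27 * 3.731863

100.7603 mm


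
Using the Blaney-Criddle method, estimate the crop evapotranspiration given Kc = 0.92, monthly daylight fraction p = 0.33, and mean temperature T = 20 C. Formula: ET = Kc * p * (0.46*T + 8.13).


ET = Kc * p * (0.46*T + 8.13)
ET = 0.92 * 0.33 * (0.46*20 + 8.13)
ET = 0.92 * 0.33 * 17.3300

5.2614 mm/day


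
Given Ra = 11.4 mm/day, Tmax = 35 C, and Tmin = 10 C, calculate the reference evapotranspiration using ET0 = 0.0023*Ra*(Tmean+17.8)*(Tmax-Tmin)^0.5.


Tmean = (Tmax + Tmin)/2 = (35 + 10)/2 = 22.5
ET0 = 0.0023 * 11.4 * (22.5 + 17.8) * sqrt(35 - 10)
ET0 = 0.0023 * 11.4 * 40.3 * 5.000000

5.2833 mm/day


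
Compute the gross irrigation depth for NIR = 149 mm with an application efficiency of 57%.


Ea = 57% = 0.57
GID = NIR / Ea = 149 / 0.57 = 261.4035 mm

261.4035 mm


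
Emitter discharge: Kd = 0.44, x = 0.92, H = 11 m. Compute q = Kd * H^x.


q = Kd * H^x = 0.44 * 11^0.92 = 0.44 * 9.079904

3.9952 L/h


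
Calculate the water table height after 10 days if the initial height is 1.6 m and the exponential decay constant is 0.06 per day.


m = m0 * exp(-k*t)
m = 1.6 * exp(-0.06 * 10)
m = 1.6 * exp(-0.6000)

0.8781 m


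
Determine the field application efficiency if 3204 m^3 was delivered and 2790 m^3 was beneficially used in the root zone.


Ea = V_root / V_field * 100 = 2790 / 3204 * 100 = 87.0787%

87.0787 %


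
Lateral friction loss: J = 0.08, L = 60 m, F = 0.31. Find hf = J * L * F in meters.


hf = J * L * F = 0.08 * 60 * 0.31 = 1.4880 m

1.4880 m


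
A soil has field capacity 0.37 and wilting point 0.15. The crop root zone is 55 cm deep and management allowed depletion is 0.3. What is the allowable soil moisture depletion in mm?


SMD = (FC - PWP) * d * MAD * 10
SMD = (0.37 - 0.15) * 55 * 0.3 * 10
SMD = 0.2200 * 55 * 0.3 * 10

36.3000 mm


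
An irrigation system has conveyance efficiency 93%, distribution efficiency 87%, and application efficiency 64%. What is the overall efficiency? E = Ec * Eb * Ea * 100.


Ec = 0.93, Eb = 0.87, Ea = 0.64
E = 0.93 * 0.87 * 0.64 * 100 = 51.7824%

51.7824 %


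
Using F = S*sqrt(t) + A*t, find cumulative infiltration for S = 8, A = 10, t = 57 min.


F = S*sqrt(t) + A*t
F = 8*sqrt(57) + 10*57
F = 8*7.549834 + 570

630.3987 mm


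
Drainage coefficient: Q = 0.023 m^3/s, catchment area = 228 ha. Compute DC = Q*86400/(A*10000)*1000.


DC = Q * 86400 / (A * 10000) * 1000
DC = 0.023 * 86400 / (228 * 10000) * 1000
DC = 1987200.0000 / 2280000

0.8716 mm/day


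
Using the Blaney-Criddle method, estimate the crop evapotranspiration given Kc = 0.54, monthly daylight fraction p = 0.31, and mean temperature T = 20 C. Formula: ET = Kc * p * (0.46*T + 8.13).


ET = Kc * p * (0.46*T + 8.13)
ET = 0.54 * 0.31 * (0.46*20 + 8.13)
ET = 0.54 * 0.31 * 17.3300

2.9010 mm/day


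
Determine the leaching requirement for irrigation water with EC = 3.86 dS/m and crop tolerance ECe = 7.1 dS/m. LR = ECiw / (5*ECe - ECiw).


LR = ECiw / (5*ECe - ECiw)
LR = 3.86 / (5*7.1 - 3.86)
LR = 3.86 / 31.6400

0.1220


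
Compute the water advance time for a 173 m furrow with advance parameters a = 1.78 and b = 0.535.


t = (L/a)^(1/b)
t = (173/1.78)^(1/0.535)
t = 97.191011^(1/0.535)

5190.2583 min


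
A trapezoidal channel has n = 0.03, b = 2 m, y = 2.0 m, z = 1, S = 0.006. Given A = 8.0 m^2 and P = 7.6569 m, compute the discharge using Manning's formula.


R = A/P = 8.0/7.6569 = 1.044809
Q = (1/0.03) * 8.0 * 1.044809^(2/3) * 0.006^0.5

21.2684 m^3/s


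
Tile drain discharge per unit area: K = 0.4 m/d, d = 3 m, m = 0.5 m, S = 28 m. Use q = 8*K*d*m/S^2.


q = 8*K*d*m/S^2
q = 8*0.4*3*0.5/28^2
q = 4.8000 / 784

0.0061 m/d


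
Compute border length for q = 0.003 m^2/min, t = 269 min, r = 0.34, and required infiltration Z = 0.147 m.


L = q*t/((1+r)*Z)
L = 0.003*269/((1+0.34)*0.147)
L = 0.807/0.19698

4.0969 m


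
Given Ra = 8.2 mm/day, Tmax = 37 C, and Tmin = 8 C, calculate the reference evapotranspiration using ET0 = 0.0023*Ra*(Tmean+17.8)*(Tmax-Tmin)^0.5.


Tmean = (Tmax + Tmin)/2 = (37 + 8)/2 = 22.5
ET0 = 0.0023 * 8.2 * (22.5 + 17.8) * sqrt(37 - 8)
ET0 = 0.0023 * 8.2 * 40.3 * 5.385165

4.0930 mm/day


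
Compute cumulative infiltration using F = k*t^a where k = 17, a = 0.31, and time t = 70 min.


F = k * t^a = 17 * 70^0.31
F = 17 * 3.732333

63.4497 mm


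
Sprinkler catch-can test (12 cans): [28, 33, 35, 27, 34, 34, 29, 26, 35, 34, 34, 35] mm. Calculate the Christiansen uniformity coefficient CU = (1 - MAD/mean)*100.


mean = 32.000000 mm
MAD = 3.000000 mm
CU = (1 - 3.000000/32.000000)*100

90.6250 %


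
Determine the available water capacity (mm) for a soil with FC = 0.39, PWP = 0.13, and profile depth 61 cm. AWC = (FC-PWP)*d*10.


AWC = (FC - PWP) * d * 10
AWC = (0.39 - 0.13) * 61 * 10
AWC = 0.2600 * 61 * 10

158.6000 mm


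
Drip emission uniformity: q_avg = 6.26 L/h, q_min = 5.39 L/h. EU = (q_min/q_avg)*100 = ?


EU = (q_min/q_avg)*100 = (5.39/6.26)*100 = 86.1022%

86.1022 %


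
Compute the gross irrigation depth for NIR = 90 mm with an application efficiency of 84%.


Ea = 84% = 0.84
GID = NIR / Ea = 90 / 0.84 = 107.1429 mm

107.1429 mm


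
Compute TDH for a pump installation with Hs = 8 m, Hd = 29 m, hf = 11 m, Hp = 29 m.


TDH = Hs + Hd + hf + Hp = 8 + 29 + 11 + 29 = 77

77 m


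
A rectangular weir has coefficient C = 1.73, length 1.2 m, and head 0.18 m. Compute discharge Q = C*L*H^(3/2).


Q = C * L * H^(3/2) = 1.73 * 1.2 * 0.18^1.5 = 1.73 * 1.2 * 0.076368

0.1585 m^3/s


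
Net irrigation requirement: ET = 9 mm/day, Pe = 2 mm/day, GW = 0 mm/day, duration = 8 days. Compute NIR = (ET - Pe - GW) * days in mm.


Daily deficit = ET - Pe - GW = 9 - 2 - 0 = 7 mm/day
NIR = 7 * 8 = 56 mm

56.0000 mm


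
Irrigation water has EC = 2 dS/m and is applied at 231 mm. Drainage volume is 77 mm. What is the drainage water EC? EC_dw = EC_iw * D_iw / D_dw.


EC_dw = EC_iw * D_iw / D_dw
EC_dw = 2 * 231 / 77
EC_dw = 462 / 77

6.0000 dS/m
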